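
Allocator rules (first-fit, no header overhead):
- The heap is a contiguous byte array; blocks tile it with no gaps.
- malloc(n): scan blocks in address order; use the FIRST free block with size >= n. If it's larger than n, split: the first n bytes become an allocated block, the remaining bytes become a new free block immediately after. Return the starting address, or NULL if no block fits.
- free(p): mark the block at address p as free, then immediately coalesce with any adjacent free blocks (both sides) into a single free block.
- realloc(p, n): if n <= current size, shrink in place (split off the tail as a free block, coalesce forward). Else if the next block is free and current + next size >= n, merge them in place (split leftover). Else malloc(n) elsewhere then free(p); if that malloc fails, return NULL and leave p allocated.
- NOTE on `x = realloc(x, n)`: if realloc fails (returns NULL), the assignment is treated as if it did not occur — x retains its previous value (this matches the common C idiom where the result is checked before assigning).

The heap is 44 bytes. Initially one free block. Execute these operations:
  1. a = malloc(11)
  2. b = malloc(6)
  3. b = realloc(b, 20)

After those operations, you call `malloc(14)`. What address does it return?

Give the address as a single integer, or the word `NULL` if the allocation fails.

Op 1: a = malloc(11) -> a = 0; heap: [0-10 ALLOC][11-43 FREE]
Op 2: b = malloc(6) -> b = 11; heap: [0-10 ALLOC][11-16 ALLOC][17-43 FREE]
Op 3: b = realloc(b, 20) -> b = 11; heap: [0-10 ALLOC][11-30 ALLOC][31-43 FREE]
malloc(14): first-fit scan over [0-10 ALLOC][11-30 ALLOC][31-43 FREE] -> NULL

Answer: NULL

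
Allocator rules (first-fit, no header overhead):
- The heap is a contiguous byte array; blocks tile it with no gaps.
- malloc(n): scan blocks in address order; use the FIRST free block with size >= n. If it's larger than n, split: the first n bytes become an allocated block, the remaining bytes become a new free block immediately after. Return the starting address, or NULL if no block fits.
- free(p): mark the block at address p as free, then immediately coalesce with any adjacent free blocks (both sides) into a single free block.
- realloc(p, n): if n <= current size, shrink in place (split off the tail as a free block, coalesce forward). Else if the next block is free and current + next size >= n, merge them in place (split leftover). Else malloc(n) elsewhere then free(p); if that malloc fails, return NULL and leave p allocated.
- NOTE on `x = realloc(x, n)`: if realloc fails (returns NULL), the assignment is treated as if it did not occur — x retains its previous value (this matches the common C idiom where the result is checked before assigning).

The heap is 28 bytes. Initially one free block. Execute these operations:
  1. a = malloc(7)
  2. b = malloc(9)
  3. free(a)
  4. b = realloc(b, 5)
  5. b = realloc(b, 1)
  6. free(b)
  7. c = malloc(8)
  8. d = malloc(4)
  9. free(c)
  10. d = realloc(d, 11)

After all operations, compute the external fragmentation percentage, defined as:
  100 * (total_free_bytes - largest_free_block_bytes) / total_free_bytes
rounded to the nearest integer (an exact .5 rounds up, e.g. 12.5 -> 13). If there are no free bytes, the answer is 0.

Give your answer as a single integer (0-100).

Op 1: a = malloc(7) -> a = 0; heap: [0-6 ALLOC][7-27 FREE]
Op 2: b = malloc(9) -> b = 7; heap: [0-6 ALLOC][7-15 ALLOC][16-27 FREE]
Op 3: free(a) -> (freed a); heap: [0-6 FREE][7-15 ALLOC][16-27 FREE]
Op 4: b = realloc(b, 5) -> b = 7; heap: [0-6 FREE][7-11 ALLOC][12-27 FREE]
Op 5: b = realloc(b, 1) -> b = 7; heap: [0-6 FREE][7-7 ALLOC][8-27 FREE]
Op 6: free(b) -> (freed b); heap: [0-27 FREE]
Op 7: c = malloc(8) -> c = 0; heap: [0-7 ALLOC][8-27 FREE]
Op 8: d = malloc(4) -> d = 8; heap: [0-7 ALLOC][8-11 ALLOC][12-27 FREE]
Op 9: free(c) -> (freed c); heap: [0-7 FREE][8-11 ALLOC][12-27 FREE]
Op 10: d = realloc(d, 11) -> d = 8; heap: [0-7 FREE][8-18 ALLOC][19-27 FREE]
Free blocks: [8 9] total_free=17 largest=9 -> 100*(17-9)/17 = 800/17 ≈ 47.059 -> rounds to 47

Answer: 47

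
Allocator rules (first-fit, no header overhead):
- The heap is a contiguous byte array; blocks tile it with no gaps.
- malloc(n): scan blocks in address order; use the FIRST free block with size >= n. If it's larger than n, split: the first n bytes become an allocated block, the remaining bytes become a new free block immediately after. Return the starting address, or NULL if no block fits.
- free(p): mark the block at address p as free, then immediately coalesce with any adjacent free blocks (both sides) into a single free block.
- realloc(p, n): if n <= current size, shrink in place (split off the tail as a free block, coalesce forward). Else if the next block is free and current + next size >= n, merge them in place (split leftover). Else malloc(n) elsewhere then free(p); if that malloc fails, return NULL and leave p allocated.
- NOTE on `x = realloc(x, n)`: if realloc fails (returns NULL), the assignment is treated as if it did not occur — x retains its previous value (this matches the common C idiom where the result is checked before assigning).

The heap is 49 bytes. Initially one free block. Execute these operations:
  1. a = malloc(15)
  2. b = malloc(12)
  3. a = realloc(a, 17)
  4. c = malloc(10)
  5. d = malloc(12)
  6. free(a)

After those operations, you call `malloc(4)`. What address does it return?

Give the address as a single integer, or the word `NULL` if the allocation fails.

Op 1: a = malloc(15) -> a = 0; heap: [0-14 ALLOC][15-48 FREE]
Op 2: b = malloc(12) -> b = 15; heap: [0-14 ALLOC][15-26 ALLOC][27-48 FREE]
Op 3: a = realloc(a, 17) -> a = 27; heap: [0-14 FREE][15-26 ALLOC][27-43 ALLOC][44-48 FREE]
Op 4: c = malloc(10) -> c = 0; heap: [0-9 ALLOC][10-14 FREE][15-26 ALLOC][27-43 ALLOC][44-48 FREE]
Op 5: d = malloc(12) -> d = NULL; heap: [0-9 ALLOC][10-14 FREE][15-26 ALLOC][27-43 ALLOC][44-48 FREE]
Op 6: free(a) -> (freed a); heap: [0-9 ALLOC][10-14 FREE][15-26 ALLOC][27-48 FREE]
malloc(4): first-fit scan over [0-9 ALLOC][10-14 FREE][15-26 ALLOC][27-48 FREE] -> 10

Answer: 10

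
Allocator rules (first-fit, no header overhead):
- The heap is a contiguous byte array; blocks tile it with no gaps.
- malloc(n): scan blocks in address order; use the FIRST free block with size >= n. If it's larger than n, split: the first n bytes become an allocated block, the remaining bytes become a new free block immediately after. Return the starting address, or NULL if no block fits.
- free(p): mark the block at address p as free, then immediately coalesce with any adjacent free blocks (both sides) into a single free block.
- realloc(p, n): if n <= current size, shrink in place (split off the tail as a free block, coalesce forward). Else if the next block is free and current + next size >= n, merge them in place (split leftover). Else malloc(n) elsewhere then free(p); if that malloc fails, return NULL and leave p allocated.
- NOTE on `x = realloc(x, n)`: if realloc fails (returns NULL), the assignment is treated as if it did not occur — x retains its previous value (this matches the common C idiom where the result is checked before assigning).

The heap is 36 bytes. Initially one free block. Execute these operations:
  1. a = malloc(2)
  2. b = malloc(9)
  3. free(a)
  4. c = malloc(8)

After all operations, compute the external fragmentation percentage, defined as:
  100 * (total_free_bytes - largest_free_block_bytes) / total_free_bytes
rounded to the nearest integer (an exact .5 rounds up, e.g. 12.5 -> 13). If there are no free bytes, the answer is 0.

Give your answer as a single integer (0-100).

Op 1: a = malloc(2) -> a = 0; heap: [0-1 ALLOC][2-35 FREE]
Op 2: b = malloc(9) -> b = 2; heap: [0-1 ALLOC][2-10 ALLOC][11-35 FREE]
Op 3: free(a) -> (freed a); heap: [0-1 FREE][2-10 ALLOC][11-35 FREE]
Op 4: c = malloc(8) -> c = 11; heap: [0-1 FREE][2-10 ALLOC][11-18 ALLOC][19-35 FREE]
Free blocks: [2 17] total_free=19 largest=17 -> 100*(19-17)/19 = 200/19 ≈ 10.526 -> rounds to 11

Answer: 11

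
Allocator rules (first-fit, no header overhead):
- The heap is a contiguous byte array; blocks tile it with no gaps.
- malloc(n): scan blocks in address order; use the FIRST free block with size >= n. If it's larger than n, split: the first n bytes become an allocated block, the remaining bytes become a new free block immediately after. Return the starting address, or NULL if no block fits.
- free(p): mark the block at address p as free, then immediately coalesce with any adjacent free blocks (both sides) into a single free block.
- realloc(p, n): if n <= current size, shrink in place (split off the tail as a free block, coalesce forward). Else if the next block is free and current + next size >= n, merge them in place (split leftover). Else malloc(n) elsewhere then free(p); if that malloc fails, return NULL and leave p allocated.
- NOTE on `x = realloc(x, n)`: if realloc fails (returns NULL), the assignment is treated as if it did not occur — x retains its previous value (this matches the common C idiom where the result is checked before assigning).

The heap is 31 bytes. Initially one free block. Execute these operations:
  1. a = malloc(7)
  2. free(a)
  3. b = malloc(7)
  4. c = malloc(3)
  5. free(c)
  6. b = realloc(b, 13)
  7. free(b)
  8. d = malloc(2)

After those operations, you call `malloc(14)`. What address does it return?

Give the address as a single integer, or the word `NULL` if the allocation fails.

Op 1: a = malloc(7) -> a = 0; heap: [0-6 ALLOC][7-30 FREE]
Op 2: free(a) -> (freed a); heap: [0-30 FREE]
Op 3: b = malloc(7) -> b = 0; heap: [0-6 ALLOC][7-30 FREE]
Op 4: c = malloc(3) -> c = 7; heap: [0-6 ALLOC][7-9 ALLOC][10-30 FREE]
Op 5: free(c) -> (freed c); heap: [0-6 ALLOC][7-30 FREE]
Op 6: b = realloc(b, 13) -> b = 0; heap: [0-12 ALLOC][13-30 FREE]
Op 7: free(b) -> (freed b); heap: [0-30 FREE]
Op 8: d = malloc(2) -> d = 0; heap: [0-1 ALLOC][2-30 FREE]
malloc(14): first-fit scan over [0-1 ALLOC][2-30 FREE] -> 2

Answer: 2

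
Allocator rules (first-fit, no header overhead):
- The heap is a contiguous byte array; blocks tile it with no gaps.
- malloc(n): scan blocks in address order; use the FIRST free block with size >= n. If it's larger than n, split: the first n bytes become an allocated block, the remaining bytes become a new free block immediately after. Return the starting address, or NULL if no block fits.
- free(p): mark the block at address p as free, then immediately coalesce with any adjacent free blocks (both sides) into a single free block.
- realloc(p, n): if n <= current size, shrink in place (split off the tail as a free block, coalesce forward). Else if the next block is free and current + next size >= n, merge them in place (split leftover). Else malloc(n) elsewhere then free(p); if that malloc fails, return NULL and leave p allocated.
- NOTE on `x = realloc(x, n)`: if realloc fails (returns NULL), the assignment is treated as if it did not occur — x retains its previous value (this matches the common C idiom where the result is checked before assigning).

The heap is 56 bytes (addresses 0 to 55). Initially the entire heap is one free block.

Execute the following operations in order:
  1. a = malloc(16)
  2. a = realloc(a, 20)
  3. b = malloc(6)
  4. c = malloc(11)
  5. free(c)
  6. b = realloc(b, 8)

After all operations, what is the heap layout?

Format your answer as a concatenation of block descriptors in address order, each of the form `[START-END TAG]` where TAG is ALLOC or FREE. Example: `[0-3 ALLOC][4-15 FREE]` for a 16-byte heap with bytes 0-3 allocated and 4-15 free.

Op 1: a = malloc(16) -> a = 0; heap: [0-15 ALLOC][16-55 FREE]
Op 2: a = realloc(a, 20) -> a = 0; heap: [0-19 ALLOC][20-55 FREE]
Op 3: b = malloc(6) -> b = 20; heap: [0-19 ALLOC][20-25 ALLOC][26-55 FREE]
Op 4: c = malloc(11) -> c = 26; heap: [0-19 ALLOC][20-25 ALLOC][26-36 ALLOC][37-55 FREE]
Op 5: free(c) -> (freed c); heap: [0-19 ALLOC][20-25 ALLOC][26-55 FREE]
Op 6: b = realloc(b, 8) -> b = 20; heap: [0-19 ALLOC][20-27 ALLOC][28-55 FREE]

Answer: [0-19 ALLOC][20-27 ALLOC][28-55 FREE]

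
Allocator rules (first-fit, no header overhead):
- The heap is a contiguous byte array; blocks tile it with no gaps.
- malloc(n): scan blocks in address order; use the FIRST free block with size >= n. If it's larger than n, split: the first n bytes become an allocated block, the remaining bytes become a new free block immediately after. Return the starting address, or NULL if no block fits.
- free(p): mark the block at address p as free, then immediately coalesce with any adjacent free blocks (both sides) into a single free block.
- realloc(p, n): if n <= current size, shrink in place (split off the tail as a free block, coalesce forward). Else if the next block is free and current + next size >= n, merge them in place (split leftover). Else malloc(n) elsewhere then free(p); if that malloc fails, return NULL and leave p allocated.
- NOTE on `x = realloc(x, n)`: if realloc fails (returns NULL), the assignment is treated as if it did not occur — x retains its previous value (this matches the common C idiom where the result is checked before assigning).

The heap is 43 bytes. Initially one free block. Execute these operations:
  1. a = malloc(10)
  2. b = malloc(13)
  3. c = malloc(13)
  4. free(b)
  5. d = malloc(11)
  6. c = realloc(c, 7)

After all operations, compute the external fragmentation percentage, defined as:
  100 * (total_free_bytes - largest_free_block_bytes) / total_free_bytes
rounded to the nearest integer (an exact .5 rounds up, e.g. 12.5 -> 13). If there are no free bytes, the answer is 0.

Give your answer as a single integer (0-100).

Op 1: a = malloc(10) -> a = 0; heap: [0-9 ALLOC][10-42 FREE]
Op 2: b = malloc(13) -> b = 10; heap: [0-9 ALLOC][10-22 ALLOC][23-42 FREE]
Op 3: c = malloc(13) -> c = 23; heap: [0-9 ALLOC][10-22 ALLOC][23-35 ALLOC][36-42 FREE]
Op 4: free(b) -> (freed b); heap: [0-9 ALLOC][10-22 FREE][23-35 ALLOC][36-42 FREE]
Op 5: d = malloc(11) -> d = 10; heap: [0-9 ALLOC][10-20 ALLOC][21-22 FREE][23-35 ALLOC][36-42 FREE]
Op 6: c = realloc(c, 7) -> c = 23; heap: [0-9 ALLOC][10-20 ALLOC][21-22 FREE][23-29 ALLOC][30-42 FREE]
Free blocks: [2 13] total_free=15 largest=13 -> 100*(15-13)/15 = 200/15 ≈ 13.333 -> rounds to 13

Answer: 13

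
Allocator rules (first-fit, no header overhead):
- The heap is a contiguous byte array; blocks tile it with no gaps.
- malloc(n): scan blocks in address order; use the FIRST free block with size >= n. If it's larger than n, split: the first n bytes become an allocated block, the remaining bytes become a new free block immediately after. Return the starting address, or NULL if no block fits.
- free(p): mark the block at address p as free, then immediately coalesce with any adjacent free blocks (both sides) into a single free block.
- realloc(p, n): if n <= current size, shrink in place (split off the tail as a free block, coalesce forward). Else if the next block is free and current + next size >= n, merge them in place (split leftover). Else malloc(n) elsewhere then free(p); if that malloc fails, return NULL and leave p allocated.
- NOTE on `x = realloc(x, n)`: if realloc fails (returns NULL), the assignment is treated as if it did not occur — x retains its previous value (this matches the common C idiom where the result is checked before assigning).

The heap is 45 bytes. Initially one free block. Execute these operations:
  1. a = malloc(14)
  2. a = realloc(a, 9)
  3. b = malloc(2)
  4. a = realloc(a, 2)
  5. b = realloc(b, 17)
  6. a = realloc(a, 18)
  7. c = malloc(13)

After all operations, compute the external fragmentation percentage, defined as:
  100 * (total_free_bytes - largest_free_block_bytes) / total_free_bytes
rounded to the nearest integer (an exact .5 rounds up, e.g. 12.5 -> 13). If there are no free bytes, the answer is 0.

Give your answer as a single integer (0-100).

Op 1: a = malloc(14) -> a = 0; heap: [0-13 ALLOC][14-44 FREE]
Op 2: a = realloc(a, 9) -> a = 0; heap: [0-8 ALLOC][9-44 FREE]
Op 3: b = malloc(2) -> b = 9; heap: [0-8 ALLOC][9-10 ALLOC][11-44 FREE]
Op 4: a = realloc(a, 2) -> a = 0; heap: [0-1 ALLOC][2-8 FREE][9-10 ALLOC][11-44 FREE]
Op 5: b = realloc(b, 17) -> b = 9; heap: [0-1 ALLOC][2-8 FREE][9-25 ALLOC][26-44 FREE]
Op 6: a = realloc(a, 18) -> a = 26; heap: [0-8 FREE][9-25 ALLOC][26-43 ALLOC][44-44 FREE]
Op 7: c = malloc(13) -> c = NULL; heap: [0-8 FREE][9-25 ALLOC][26-43 ALLOC][44-44 FREE]
Free blocks: [9 1] total_free=10 largest=9 -> 100*(10-9)/10 = 100/10 = 10

Answer: 10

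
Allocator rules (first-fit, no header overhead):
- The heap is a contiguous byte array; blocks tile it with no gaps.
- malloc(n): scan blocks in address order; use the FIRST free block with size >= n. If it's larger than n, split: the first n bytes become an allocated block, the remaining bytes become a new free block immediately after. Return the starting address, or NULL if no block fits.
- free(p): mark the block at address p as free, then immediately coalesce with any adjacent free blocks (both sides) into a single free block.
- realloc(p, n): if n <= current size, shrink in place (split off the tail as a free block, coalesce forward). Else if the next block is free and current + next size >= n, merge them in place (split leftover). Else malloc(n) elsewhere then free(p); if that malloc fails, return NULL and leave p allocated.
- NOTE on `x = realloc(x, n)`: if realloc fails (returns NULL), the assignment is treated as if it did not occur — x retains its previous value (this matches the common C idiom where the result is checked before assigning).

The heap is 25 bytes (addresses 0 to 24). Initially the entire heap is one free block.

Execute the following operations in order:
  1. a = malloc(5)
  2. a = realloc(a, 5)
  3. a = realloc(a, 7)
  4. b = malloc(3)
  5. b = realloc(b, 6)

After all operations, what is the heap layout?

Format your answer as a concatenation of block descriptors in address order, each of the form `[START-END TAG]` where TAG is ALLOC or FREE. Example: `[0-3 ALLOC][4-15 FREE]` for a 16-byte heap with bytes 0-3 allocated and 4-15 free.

Answer: [0-6 ALLOC][7-12 ALLOC][13-24 FREE]

Derivation:
Op 1: a = malloc(5) -> a = 0; heap: [0-4 ALLOC][5-24 FREE]
Op 2: a = realloc(a, 5) -> a = 0; heap: [0-4 ALLOC][5-24 FREE]
Op 3: a = realloc(a, 7) -> a = 0; heap: [0-6 ALLOC][7-24 FREE]
Op 4: b = malloc(3) -> b = 7; heap: [0-6 ALLOC][7-9 ALLOC][10-24 FREE]
Op 5: b = realloc(b, 6) -> b = 7; heap: [0-6 ALLOC][7-12 ALLOC][13-24 FREE]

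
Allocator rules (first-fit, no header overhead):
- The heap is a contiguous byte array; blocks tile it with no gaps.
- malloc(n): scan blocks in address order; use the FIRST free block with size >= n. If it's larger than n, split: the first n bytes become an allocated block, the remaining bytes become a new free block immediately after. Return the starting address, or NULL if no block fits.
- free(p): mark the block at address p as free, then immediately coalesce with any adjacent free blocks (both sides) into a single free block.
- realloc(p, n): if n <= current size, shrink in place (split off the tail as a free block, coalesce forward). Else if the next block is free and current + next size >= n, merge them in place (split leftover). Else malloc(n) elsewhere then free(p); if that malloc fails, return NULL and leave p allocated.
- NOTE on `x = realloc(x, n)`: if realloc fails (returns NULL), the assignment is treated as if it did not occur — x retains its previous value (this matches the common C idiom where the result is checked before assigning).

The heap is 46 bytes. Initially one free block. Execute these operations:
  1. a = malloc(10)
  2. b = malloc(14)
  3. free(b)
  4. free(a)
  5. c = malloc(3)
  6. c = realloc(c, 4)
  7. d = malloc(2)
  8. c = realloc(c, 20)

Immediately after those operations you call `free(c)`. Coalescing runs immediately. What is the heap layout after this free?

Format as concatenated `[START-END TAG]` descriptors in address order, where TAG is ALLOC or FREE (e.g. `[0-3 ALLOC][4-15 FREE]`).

Answer: [0-3 FREE][4-5 ALLOC][6-45 FREE]

Derivation:
Op 1: a = malloc(10) -> a = 0; heap: [0-9 ALLOC][10-45 FREE]
Op 2: b = malloc(14) -> b = 10; heap: [0-9 ALLOC][10-23 ALLOC][24-45 FREE]
Op 3: free(b) -> (freed b); heap: [0-9 ALLOC][10-45 FREE]
Op 4: free(a) -> (freed a); heap: [0-45 FREE]
Op 5: c = malloc(3) -> c = 0; heap: [0-2 ALLOC][3-45 FREE]
Op 6: c = realloc(c, 4) -> c = 0; heap: [0-3 ALLOC][4-45 FREE]
Op 7: d = malloc(2) -> d = 4; heap: [0-3 ALLOC][4-5 ALLOC][6-45 FREE]
Op 8: c = realloc(c, 20) -> c = 6; heap: [0-3 FREE][4-5 ALLOC][6-25 ALLOC][26-45 FREE]
free(c): c = 6 -> block [6-25 ALLOC]; mark free, coalesce with adjacent free neighbors -> [0-3 FREE][4-5 ALLOC][6-45 FREE]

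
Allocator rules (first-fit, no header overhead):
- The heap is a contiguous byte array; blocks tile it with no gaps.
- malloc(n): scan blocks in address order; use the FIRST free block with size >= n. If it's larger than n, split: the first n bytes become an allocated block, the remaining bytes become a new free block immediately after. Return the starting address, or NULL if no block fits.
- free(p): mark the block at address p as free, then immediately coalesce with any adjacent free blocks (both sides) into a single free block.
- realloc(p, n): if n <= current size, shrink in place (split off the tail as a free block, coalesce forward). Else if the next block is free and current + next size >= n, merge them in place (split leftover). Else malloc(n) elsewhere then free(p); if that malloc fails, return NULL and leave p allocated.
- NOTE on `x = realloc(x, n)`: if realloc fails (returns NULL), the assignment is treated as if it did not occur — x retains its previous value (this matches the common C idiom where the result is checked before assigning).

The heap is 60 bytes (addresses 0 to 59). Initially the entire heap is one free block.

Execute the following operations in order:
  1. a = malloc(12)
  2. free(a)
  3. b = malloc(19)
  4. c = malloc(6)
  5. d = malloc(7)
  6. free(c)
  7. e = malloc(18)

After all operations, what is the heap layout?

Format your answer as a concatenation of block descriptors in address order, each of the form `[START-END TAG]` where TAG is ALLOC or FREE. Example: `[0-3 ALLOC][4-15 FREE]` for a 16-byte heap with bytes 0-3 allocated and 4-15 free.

Op 1: a = malloc(12) -> a = 0; heap: [0-11 ALLOC][12-59 FREE]
Op 2: free(a) -> (freed a); heap: [0-59 FREE]
Op 3: b = malloc(19) -> b = 0; heap: [0-18 ALLOC][19-59 FREE]
Op 4: c = malloc(6) -> c = 19; heap: [0-18 ALLOC][19-24 ALLOC][25-59 FREE]
Op 5: d = malloc(7) -> d = 25; heap: [0-18 ALLOC][19-24 ALLOC][25-31 ALLOC][32-59 FREE]
Op 6: free(c) -> (freed c); heap: [0-18 ALLOC][19-24 FREE][25-31 ALLOC][32-59 FREE]
Op 7: e = malloc(18) -> e = 32; heap: [0-18 ALLOC][19-24 FREE][25-31 ALLOC][32-49 ALLOC][50-59 FREE]

Answer: [0-18 ALLOC][19-24 FREE][25-31 ALLOC][32-49 ALLOC][50-59 FREE]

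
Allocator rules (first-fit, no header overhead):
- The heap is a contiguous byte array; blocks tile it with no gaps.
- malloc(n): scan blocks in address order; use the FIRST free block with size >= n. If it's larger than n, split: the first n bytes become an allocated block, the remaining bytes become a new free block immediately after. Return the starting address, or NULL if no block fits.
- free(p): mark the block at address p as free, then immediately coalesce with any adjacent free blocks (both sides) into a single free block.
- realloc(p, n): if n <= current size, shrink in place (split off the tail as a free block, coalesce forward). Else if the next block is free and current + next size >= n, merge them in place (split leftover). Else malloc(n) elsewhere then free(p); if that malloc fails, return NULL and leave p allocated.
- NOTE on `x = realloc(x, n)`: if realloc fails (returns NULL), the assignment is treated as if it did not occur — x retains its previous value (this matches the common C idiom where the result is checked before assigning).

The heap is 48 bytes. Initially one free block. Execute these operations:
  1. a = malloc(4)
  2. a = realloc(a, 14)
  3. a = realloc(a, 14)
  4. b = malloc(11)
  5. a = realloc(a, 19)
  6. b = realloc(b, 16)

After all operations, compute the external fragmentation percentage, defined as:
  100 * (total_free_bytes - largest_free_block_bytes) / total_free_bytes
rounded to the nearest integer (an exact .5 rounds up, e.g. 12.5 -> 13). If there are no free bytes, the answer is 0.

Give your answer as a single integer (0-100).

Op 1: a = malloc(4) -> a = 0; heap: [0-3 ALLOC][4-47 FREE]
Op 2: a = realloc(a, 14) -> a = 0; heap: [0-13 ALLOC][14-47 FREE]
Op 3: a = realloc(a, 14) -> a = 0; heap: [0-13 ALLOC][14-47 FREE]
Op 4: b = malloc(11) -> b = 14; heap: [0-13 ALLOC][14-24 ALLOC][25-47 FREE]
Op 5: a = realloc(a, 19) -> a = 25; heap: [0-13 FREE][14-24 ALLOC][25-43 ALLOC][44-47 FREE]
Op 6: b = realloc(b, 16) -> NULL (b unchanged); heap: [0-13 FREE][14-24 ALLOC][25-43 ALLOC][44-47 FREE]
Free blocks: [14 4] total_free=18 largest=14 -> 100*(18-14)/18 = 400/18 ≈ 22.222 -> rounds to 22

Answer: 22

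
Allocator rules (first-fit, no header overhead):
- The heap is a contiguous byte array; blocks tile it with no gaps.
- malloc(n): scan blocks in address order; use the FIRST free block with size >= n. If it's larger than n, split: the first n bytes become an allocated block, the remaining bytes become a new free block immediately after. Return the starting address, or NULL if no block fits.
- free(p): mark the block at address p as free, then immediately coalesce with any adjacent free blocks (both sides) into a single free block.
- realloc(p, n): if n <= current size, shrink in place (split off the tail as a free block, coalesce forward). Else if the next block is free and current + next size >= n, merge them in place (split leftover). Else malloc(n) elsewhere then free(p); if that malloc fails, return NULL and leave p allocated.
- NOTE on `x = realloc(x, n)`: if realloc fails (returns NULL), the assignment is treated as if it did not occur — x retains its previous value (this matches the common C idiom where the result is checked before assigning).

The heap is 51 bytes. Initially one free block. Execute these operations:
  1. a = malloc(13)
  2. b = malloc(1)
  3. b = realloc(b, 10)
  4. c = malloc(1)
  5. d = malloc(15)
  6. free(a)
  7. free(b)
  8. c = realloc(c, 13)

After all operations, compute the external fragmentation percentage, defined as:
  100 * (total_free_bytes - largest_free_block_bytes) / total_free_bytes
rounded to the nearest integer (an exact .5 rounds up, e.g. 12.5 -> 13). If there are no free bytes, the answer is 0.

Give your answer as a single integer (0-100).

Answer: 48

Derivation:
Op 1: a = malloc(13) -> a = 0; heap: [0-12 ALLOC][13-50 FREE]
Op 2: b = malloc(1) -> b = 13; heap: [0-12 ALLOC][13-13 ALLOC][14-50 FREE]
Op 3: b = realloc(b, 10) -> b = 13; heap: [0-12 ALLOC][13-22 ALLOC][23-50 FREE]
Op 4: c = malloc(1) -> c = 23; heap: [0-12 ALLOC][13-22 ALLOC][23-23 ALLOC][24-50 FREE]
Op 5: d = malloc(15) -> d = 24; heap: [0-12 ALLOC][13-22 ALLOC][23-23 ALLOC][24-38 ALLOC][39-50 FREE]
Op 6: free(a) -> (freed a); heap: [0-12 FREE][13-22 ALLOC][23-23 ALLOC][24-38 ALLOC][39-50 FREE]
Op 7: free(b) -> (freed b); heap: [0-22 FREE][23-23 ALLOC][24-38 ALLOC][39-50 FREE]
Op 8: c = realloc(c, 13) -> c = 0; heap: [0-12 ALLOC][13-23 FREE][24-38 ALLOC][39-50 FREE]
Free blocks: [11 12] total_free=23 largest=12 -> 100*(23-12)/23 = 1100/23 ≈ 47.826 -> rounds to 48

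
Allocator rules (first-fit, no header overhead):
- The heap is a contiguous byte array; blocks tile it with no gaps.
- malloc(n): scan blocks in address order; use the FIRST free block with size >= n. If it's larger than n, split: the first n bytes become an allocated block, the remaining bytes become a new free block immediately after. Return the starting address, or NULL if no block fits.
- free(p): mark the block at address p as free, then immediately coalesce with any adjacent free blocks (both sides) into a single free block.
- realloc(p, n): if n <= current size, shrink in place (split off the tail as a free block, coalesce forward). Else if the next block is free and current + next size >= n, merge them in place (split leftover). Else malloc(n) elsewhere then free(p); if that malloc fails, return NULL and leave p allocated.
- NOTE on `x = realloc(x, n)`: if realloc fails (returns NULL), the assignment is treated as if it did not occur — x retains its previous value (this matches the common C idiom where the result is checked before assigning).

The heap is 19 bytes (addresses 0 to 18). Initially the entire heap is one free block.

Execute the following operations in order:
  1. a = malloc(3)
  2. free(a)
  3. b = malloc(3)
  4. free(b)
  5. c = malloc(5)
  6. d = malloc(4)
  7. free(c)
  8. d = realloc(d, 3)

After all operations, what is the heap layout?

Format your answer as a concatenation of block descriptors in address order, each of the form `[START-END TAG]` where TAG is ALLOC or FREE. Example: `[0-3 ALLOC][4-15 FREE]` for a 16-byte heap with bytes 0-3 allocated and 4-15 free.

Op 1: a = malloc(3) -> a = 0; heap: [0-2 ALLOC][3-18 FREE]
Op 2: free(a) -> (freed a); heap: [0-18 FREE]
Op 3: b = malloc(3) -> b = 0; heap: [0-2 ALLOC][3-18 FREE]
Op 4: free(b) -> (freed b); heap: [0-18 FREE]
Op 5: c = malloc(5) -> c = 0; heap: [0-4 ALLOC][5-18 FREE]
Op 6: d = malloc(4) -> d = 5; heap: [0-4 ALLOC][5-8 ALLOC][9-18 FREE]
Op 7: free(c) -> (freed c); heap: [0-4 FREE][5-8 ALLOC][9-18 FREE]
Op 8: d = realloc(d, 3) -> d = 5; heap: [0-4 FREE][5-7 ALLOC][8-18 FREE]

Answer: [0-4 FREE][5-7 ALLOC][8-18 FREE]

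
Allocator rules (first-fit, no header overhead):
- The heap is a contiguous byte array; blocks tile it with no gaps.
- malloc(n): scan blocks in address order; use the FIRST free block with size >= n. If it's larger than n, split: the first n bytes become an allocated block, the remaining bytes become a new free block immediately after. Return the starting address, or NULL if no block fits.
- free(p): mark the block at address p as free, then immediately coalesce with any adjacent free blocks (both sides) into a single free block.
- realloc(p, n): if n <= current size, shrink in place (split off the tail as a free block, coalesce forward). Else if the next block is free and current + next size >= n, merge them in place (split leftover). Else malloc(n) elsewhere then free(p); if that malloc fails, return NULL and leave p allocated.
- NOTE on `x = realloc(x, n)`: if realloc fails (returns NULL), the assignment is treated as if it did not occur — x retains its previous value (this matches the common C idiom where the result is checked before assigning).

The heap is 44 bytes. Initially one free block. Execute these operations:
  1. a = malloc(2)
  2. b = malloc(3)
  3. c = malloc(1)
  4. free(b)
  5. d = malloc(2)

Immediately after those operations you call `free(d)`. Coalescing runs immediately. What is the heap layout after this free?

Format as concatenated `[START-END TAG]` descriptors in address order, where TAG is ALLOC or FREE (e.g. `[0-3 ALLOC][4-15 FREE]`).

Op 1: a = malloc(2) -> a = 0; heap: [0-1 ALLOC][2-43 FREE]
Op 2: b = malloc(3) -> b = 2; heap: [0-1 ALLOC][2-4 ALLOC][5-43 FREE]
Op 3: c = malloc(1) -> c = 5; heap: [0-1 ALLOC][2-4 ALLOC][5-5 ALLOC][6-43 FREE]
Op 4: free(b) -> (freed b); heap: [0-1 ALLOC][2-4 FREE][5-5 ALLOC][6-43 FREE]
Op 5: d = malloc(2) -> d = 2; heap: [0-1 ALLOC][2-3 ALLOC][4-4 FREE][5-5 ALLOC][6-43 FREE]
free(d): d = 2 -> block [2-3 ALLOC]; mark free, coalesce with adjacent free neighbors -> [0-1 ALLOC][2-4 FREE][5-5 ALLOC][6-43 FREE]

Answer: [0-1 ALLOC][2-4 FREE][5-5 ALLOC][6-43 FREE]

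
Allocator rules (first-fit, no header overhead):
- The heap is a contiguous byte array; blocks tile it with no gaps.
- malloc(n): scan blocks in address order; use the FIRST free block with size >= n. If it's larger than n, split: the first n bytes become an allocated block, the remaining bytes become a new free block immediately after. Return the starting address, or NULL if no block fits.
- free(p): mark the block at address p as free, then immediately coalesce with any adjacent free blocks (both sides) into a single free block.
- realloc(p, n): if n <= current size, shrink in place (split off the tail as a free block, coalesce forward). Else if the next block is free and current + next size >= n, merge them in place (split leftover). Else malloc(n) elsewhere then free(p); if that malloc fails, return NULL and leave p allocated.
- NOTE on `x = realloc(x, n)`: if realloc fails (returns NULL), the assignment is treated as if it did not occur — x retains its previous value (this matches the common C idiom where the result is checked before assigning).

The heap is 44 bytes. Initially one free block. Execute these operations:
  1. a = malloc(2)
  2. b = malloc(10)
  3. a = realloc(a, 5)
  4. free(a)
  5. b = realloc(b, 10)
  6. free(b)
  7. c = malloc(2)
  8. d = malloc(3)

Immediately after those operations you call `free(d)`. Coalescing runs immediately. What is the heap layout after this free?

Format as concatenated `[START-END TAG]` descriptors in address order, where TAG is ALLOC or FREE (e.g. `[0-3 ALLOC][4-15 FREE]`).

Answer: [0-1 ALLOC][2-43 FREE]

Derivation:
Op 1: a = malloc(2) -> a = 0; heap: [0-1 ALLOC][2-43 FREE]
Op 2: b = malloc(10) -> b = 2; heap: [0-1 ALLOC][2-11 ALLOC][12-43 FREE]
Op 3: a = realloc(a, 5) -> a = 12; heap: [0-1 FREE][2-11 ALLOC][12-16 ALLOC][17-43 FREE]
Op 4: free(a) -> (freed a); heap: [0-1 FREE][2-11 ALLOC][12-43 FREE]
Op 5: b = realloc(b, 10) -> b = 2; heap: [0-1 FREE][2-11 ALLOC][12-43 FREE]
Op 6: free(b) -> (freed b); heap: [0-43 FREE]
Op 7: c = malloc(2) -> c = 0; heap: [0-1 ALLOC][2-43 FREE]
Op 8: d = malloc(3) -> d = 2; heap: [0-1 ALLOC][2-4 ALLOC][5-43 FREE]
free(d): d = 2 -> block [2-4 ALLOC]; mark free, coalesce with adjacent free neighbors -> [0-1 ALLOC][2-43 FREE]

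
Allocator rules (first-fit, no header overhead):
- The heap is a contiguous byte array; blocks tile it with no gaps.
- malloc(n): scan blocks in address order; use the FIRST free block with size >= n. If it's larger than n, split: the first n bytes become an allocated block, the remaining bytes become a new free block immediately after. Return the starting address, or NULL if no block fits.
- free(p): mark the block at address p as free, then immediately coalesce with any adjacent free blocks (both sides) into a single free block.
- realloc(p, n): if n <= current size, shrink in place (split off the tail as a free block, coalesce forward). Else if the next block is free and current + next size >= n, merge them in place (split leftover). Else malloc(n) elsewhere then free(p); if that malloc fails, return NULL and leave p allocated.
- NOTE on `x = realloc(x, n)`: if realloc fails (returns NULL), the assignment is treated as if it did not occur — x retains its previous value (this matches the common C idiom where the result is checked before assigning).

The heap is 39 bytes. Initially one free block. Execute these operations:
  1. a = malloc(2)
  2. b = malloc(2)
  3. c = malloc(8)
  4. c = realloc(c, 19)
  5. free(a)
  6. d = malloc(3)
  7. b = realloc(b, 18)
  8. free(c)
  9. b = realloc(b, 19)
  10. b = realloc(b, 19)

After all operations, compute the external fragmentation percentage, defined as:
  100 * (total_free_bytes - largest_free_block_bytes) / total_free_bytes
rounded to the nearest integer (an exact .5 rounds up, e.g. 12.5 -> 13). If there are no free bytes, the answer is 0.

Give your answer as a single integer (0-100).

Answer: 24

Derivation:
Op 1: a = malloc(2) -> a = 0; heap: [0-1 ALLOC][2-38 FREE]
Op 2: b = malloc(2) -> b = 2; heap: [0-1 ALLOC][2-3 ALLOC][4-38 FREE]
Op 3: c = malloc(8) -> c = 4; heap: [0-1 ALLOC][2-3 ALLOC][4-11 ALLOC][12-38 FREE]
Op 4: c = realloc(c, 19) -> c = 4; heap: [0-1 ALLOC][2-3 ALLOC][4-22 ALLOC][23-38 FREE]
Op 5: free(a) -> (freed a); heap: [0-1 FREE][2-3 ALLOC][4-22 ALLOC][23-38 FREE]
Op 6: d = malloc(3) -> d = 23; heap: [0-1 FREE][2-3 ALLOC][4-22 ALLOC][23-25 ALLOC][26-38 FREE]
Op 7: b = realloc(b, 18) -> NULL (b unchanged); heap: [0-1 FREE][2-3 ALLOC][4-22 ALLOC][23-25 ALLOC][26-38 FREE]
Op 8: free(c) -> (freed c); heap: [0-1 FREE][2-3 ALLOC][4-22 FREE][23-25 ALLOC][26-38 FREE]
Op 9: b = realloc(b, 19) -> b = 2; heap: [0-1 FREE][2-20 ALLOC][21-22 FREE][23-25 ALLOC][26-38 FREE]
Op 10: b = realloc(b, 19) -> b = 2; heap: [0-1 FREE][2-20 ALLOC][21-22 FREE][23-25 ALLOC][26-38 FREE]
Free blocks: [2 2 13] total_free=17 largest=13 -> 100*(17-13)/17 = 400/17 ≈ 23.529 -> rounds to 24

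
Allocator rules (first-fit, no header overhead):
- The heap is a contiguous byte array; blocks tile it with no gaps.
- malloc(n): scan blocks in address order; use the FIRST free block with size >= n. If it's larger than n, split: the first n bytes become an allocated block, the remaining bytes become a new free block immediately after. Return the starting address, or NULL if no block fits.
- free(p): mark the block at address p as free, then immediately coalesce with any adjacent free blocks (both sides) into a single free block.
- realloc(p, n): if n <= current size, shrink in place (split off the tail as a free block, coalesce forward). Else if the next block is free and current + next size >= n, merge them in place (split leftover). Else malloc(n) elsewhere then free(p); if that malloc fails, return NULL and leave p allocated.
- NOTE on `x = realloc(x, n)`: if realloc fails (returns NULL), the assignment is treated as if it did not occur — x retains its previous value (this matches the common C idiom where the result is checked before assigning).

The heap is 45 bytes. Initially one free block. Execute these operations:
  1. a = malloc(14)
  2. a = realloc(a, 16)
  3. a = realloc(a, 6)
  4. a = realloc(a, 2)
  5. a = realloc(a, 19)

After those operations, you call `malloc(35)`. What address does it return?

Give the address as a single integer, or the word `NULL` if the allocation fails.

Answer: NULL

Derivation:
Op 1: a = malloc(14) -> a = 0; heap: [0-13 ALLOC][14-44 FREE]
Op 2: a = realloc(a, 16) -> a = 0; heap: [0-15 ALLOC][16-44 FREE]
Op 3: a = realloc(a, 6) -> a = 0; heap: [0-5 ALLOC][6-44 FREE]
Op 4: a = realloc(a, 2) -> a = 0; heap: [0-1 ALLOC][2-44 FREE]
Op 5: a = realloc(a, 19) -> a = 0; heap: [0-18 ALLOC][19-44 FREE]
malloc(35): first-fit scan over [0-18 ALLOC][19-44 FREE] -> NULL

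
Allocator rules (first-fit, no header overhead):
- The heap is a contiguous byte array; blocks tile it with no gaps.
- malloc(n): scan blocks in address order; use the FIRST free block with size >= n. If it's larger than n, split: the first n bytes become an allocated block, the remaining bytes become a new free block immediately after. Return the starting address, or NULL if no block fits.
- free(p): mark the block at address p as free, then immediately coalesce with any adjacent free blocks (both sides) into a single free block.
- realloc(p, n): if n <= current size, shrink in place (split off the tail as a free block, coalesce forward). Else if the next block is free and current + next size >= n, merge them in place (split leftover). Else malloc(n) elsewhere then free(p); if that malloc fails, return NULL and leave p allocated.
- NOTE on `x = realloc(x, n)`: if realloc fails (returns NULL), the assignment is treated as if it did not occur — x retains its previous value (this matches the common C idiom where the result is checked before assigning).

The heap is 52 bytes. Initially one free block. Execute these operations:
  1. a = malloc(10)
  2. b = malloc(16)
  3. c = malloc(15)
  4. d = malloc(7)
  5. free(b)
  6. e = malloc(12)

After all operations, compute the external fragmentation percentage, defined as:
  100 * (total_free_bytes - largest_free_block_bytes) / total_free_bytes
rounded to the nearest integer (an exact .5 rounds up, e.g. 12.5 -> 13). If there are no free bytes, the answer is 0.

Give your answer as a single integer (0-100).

Answer: 50

Derivation:
Op 1: a = malloc(10) -> a = 0; heap: [0-9 ALLOC][10-51 FREE]
Op 2: b = malloc(16) -> b = 10; heap: [0-9 ALLOC][10-25 ALLOC][26-51 FREE]
Op 3: c = malloc(15) -> c = 26; heap: [0-9 ALLOC][10-25 ALLOC][26-40 ALLOC][41-51 FREE]
Op 4: d = malloc(7) -> d = 41; heap: [0-9 ALLOC][10-25 ALLOC][26-40 ALLOC][41-47 ALLOC][48-51 FREE]
Op 5: free(b) -> (freed b); heap: [0-9 ALLOC][10-25 FREE][26-40 ALLOC][41-47 ALLOC][48-51 FREE]
Op 6: e = malloc(12) -> e = 10; heap: [0-9 ALLOC][10-21 ALLOC][22-25 FREE][26-40 ALLOC][41-47 ALLOC][48-51 FREE]
Free blocks: [4 4] total_free=8 largest=4 -> 100*(8-4)/8 = 400/8 = 50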